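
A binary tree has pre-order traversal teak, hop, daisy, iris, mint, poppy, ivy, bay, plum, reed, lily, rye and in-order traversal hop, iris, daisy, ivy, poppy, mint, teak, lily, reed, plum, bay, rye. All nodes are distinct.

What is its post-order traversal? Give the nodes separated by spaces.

iris ivy poppy mint daisy hop lily reed plum rye bay teak

The first element of pre-order is the root; it splits in-order into left and right subtrees.
Root teak: left subtree has 6 nodes {hop, iris, daisy, ivy, poppy, mint}, right has 5 {lily, reed, plum, bay, rye}.
  Root hop: left subtree has 0 nodes { }, right has 5 {iris, daisy, ivy, poppy, mint}.
    Root daisy: left subtree has 1 node {iris}, right has 3 {ivy, poppy, mint}.
      Root mint: left subtree has 2 nodes {ivy, poppy}, right has 0 { }.
        Root poppy: left subtree has 1 node {ivy}, right has 0 { }.
  Root bay: left subtree has 3 nodes {lily, reed, plum}, right has 1 {rye}.
    Root plum: left subtree has 2 nodes {lily, reed}, right has 0 { }.
      Root reed: left subtree has 1 node {lily}, right has 0 { }.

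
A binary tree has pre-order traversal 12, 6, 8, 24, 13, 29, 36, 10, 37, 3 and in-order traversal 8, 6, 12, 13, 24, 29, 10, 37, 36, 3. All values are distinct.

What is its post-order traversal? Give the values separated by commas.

8, 6, 13, 37, 10, 3, 36, 29, 24, 12

The first element of pre-order is the root; it splits in-order into left and right subtrees.
Root 12: left subtree has 2 nodes {8, 6}, right has 7 {13, 24, 29, 10, 37, 36, 3}.
  Root 6: left subtree has 1 node {8}, right has 0 { }.
  Root 24: left subtree has 1 node {13}, right has 5 {29, 10, 37, 36, 3}.
    Root 29: left subtree has 0 nodes { }, right has 4 {10, 37, 36, 3}.
      Root 36: left subtree has 2 nodes {10, 37}, right has 1 {3}.
        Root 10: left subtree has 0 nodes { }, right has 1 {37}.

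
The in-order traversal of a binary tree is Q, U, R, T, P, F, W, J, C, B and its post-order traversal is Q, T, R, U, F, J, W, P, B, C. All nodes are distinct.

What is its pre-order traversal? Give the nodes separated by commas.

C, P, U, Q, R, T, W, F, J, B

The last element of post-order is the root; it splits in-order into left and right subtrees.
Root C: left subtree has 8 nodes {Q, U, R, T, P, F, W, J}, right has 1 {B}.
  Root P: left subtree has 4 nodes {Q, U, R, T}, right has 3 {F, W, J}.
    Root U: left subtree has 1 node {Q}, right has 2 {R, T}.
      Root R: left subtree has 0 nodes { }, right has 1 {T}.
    Root W: left subtree has 1 node {F}, right has 1 {J}.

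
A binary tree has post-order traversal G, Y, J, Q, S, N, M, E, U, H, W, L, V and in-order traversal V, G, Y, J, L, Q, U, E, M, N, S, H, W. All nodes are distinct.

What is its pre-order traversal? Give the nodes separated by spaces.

The last element of post-order is the root; it splits in-order into left and right subtrees.
Root V: left subtree has 0 nodes { }, right has 12 {G, Y, J, L, Q, U, E, M, N, S, H, W}.
  Root L: left subtree has 3 nodes {G, Y, J}, right has 8 {Q, U, E, M, N, S, H, W}.
    Root J: left subtree has 2 nodes {G, Y}, right has 0 { }.
      Root Y: left subtree has 1 node {G}, right has 0 { }.
    Root W: left subtree has 7 nodes {Q, U, E, M, N, S, H}, right has 0 { }.
      Root H: left subtree has 6 nodes {Q, U, E, M, N, S}, right has 0 { }.
        Root U: left subtree has 1 node {Q}, right has 4 {E, M, N, S}.
          Root E: left subtree has 0 nodes { }, right has 3 {M, N, S}.
            Root M: left subtree has 0 nodes { }, right has 2 {N, S}.
              Root N: left subtree has 0 nodes { }, right has 1 {S}.

V L J Y G W H U Q E M N S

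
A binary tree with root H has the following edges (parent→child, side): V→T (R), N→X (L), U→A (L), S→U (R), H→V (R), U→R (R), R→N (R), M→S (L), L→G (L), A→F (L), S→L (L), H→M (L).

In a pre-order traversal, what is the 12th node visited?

V

Pre-order visits the node, then its left subtree, then its right subtree.
Visit H.
At H: go left to M.
  Visit M.
  At M: go left to S.
    Visit S.
    At S: go left to L.
      Visit L.
      At L: go left to G.
        G is a leaf — visit G.
      At L: no right child.
    At S: go right to U.
      Visit U.
      At U: go left to A.
        Visit A.
        At A: go left to F.
          F is a leaf — visit F.
        At A: no right child.
      At U: go right to R.
        Visit R.
        At R: no left child.
        At R: go right to N.
          Visit N.
          At N: go left to X.
            X is a leaf — visit X.
          At N: no right child.
  At M: no right child.
At H: go right to V.
  Visit V.
  At V: no left child.
  At V: go right to T.
    T is a leaf — visit T.
Full pre-order sequence: H, M, S, L, G, U, A, F, R, N, X, V, T.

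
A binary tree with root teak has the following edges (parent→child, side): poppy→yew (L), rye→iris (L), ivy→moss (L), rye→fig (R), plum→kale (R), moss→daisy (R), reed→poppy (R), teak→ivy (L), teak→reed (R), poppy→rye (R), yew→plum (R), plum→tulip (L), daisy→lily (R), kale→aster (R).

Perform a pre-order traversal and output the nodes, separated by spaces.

Pre-order visits the node, then its left subtree, then its right subtree.
Visit teak.
At teak: go left to ivy.
  Visit ivy.
  At ivy: go left to moss.
    Visit moss.
    At moss: no left child.
    At moss: go right to daisy.
      Visit daisy.
      At daisy: no left child.
      At daisy: go right to lily.
        lily is a leaf — visit lily.
  At ivy: no right child.
At teak: go right to reed.
  Visit reed.
  At reed: no left child.
  At reed: go right to poppy.
    Visit poppy.
    At poppy: go left to yew.
      Visit yew.
      At yew: no left child.
      At yew: go right to plum.
        Visit plum.
        At plum: go left to tulip.
          tulip is a leaf — visit tulip.
        At plum: go right to kale.
          Visit kale.
          At kale: no left child.
          At kale: go right to aster.
            aster is a leaf — visit aster.
    At poppy: go right to rye.
      Visit rye.
      At rye: go left to iris.
        iris is a leaf — visit iris.
      At rye: go right to fig.
        fig is a leaf — visit fig.

teak ivy moss daisy lily reed poppy yew plum tulip kale aster rye iris fig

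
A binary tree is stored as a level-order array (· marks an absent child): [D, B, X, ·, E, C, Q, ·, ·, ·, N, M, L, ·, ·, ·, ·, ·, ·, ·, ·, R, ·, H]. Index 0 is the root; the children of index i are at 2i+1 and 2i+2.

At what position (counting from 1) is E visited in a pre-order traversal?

Pre-order visits the node, then its left subtree, then its right subtree.
Visit D.
At D: go left to B.
  Visit B.
  At B: no left child.
  At B: go right to E.
    Visit E.
    At E: no left child.
    At E: go right to N.
      Visit N.
      At N: go left to R.
        R is a leaf — visit R.
      At N: no right child.
At D: go right to X.
  Visit X.
  At X: go left to C.
    Visit C.
    At C: go left to M.
      Visit M.
      At M: go left to H.
        H is a leaf — visit H.
      At M: no right child.
    At C: go right to L.
      L is a leaf — visit L.
  At X: go right to Q.
    Q is a leaf — visit Q.
Full pre-order sequence: D, B, E, N, R, X, C, M, H, L, Q.

3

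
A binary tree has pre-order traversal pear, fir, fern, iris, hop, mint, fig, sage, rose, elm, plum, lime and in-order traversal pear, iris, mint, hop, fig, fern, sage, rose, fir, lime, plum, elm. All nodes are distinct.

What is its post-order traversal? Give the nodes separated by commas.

mint, fig, hop, iris, rose, sage, fern, lime, plum, elm, fir, pear

The first element of pre-order is the root; it splits in-order into left and right subtrees.
Root pear: left subtree has 0 nodes { }, right has 11 {iris, mint, hop, fig, fern, sage, rose, fir, lime, plum, elm}.
  Root fir: left subtree has 7 nodes {iris, mint, hop, fig, fern, sage, rose}, right has 3 {lime, plum, elm}.
    Root fern: left subtree has 4 nodes {iris, mint, hop, fig}, right has 2 {sage, rose}.
      Root iris: left subtree has 0 nodes { }, right has 3 {mint, hop, fig}.
        Root hop: left subtree has 1 node {mint}, right has 1 {fig}.
      Root sage: left subtree has 0 nodes { }, right has 1 {rose}.
    Root elm: left subtree has 2 nodes {lime, plum}, right has 0 { }.
      Root plum: left subtree has 1 node {lime}, right has 0 { }.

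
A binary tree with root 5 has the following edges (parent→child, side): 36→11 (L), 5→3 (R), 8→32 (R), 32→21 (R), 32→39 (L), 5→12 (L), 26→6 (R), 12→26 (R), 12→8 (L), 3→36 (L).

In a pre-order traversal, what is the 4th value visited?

32

Pre-order visits the node, then its left subtree, then its right subtree.
Visit 5.
At 5: go left to 12.
  Visit 12.
  At 12: go left to 8.
    Visit 8.
    At 8: no left child.
    At 8: go right to 32.
      Visit 32.
      At 32: go left to 39.
        39 is a leaf — visit 39.
      At 32: go right to 21.
        21 is a leaf — visit 21.
  At 12: go right to 26.
    Visit 26.
    At 26: no left child.
    At 26: go right to 6.
      6 is a leaf — visit 6.
At 5: go right to 3.
  Visit 3.
  At 3: go left to 36.
    Visit 36.
    At 36: go left to 11.
      11 is a leaf — visit 11.
    At 36: no right child.
  At 3: no right child.
Full pre-order sequence: 5, 12, 8, 32, 39, 21, 26, 6, 3, 36, 11.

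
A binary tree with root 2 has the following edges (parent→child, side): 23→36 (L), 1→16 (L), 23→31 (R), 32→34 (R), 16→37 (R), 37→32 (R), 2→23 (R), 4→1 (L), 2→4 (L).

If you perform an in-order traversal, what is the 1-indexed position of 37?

2

In-order visits the left subtree, then the node, then the right subtree.
At 2: go left to 4.
  At 4: go left to 1.
    At 1: go left to 16.
      At 16: no left child.
      Visit 16.
      At 16: go right to 37.
        At 37: no left child.
        Visit 37.
        At 37: go right to 32.
          At 32: no left child.
          Visit 32.
          At 32: go right to 34.
            34 is a leaf — visit 34.
    Visit 1.
    At 1: no right child.
  Visit 4.
  At 4: no right child.
Visit 2.
At 2: go right to 23.
  At 23: go left to 36.
    36 is a leaf — visit 36.
  Visit 23.
  At 23: go right to 31.
    31 is a leaf — visit 31.
Full in-order sequence: 16, 37, 32, 34, 1, 4, 2, 36, 23, 31.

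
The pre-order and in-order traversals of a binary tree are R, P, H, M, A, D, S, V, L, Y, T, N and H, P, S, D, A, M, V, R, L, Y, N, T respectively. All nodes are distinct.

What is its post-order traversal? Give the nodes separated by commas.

The first element of pre-order is the root; it splits in-order into left and right subtrees.
Root R: left subtree has 7 nodes {H, P, S, D, A, M, V}, right has 4 {L, Y, N, T}.
  Root P: left subtree has 1 node {H}, right has 5 {S, D, A, M, V}.
    Root M: left subtree has 3 nodes {S, D, A}, right has 1 {V}.
      Root A: left subtree has 2 nodes {S, D}, right has 0 { }.
        Root D: left subtree has 1 node {S}, right has 0 { }.
  Root L: left subtree has 0 nodes { }, right has 3 {Y, N, T}.
    Root Y: left subtree has 0 nodes { }, right has 2 {N, T}.
      Root T: left subtree has 1 node {N}, right has 0 { }.

H, S, D, A, V, M, P, N, T, Y, L, R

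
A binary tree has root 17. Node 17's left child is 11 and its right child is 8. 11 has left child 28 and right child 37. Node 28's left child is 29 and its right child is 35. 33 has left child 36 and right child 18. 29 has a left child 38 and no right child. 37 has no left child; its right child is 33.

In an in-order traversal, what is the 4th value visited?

35

In-order visits the left subtree, then the node, then the right subtree.
At 17: go left to 11.
  At 11: go left to 28.
    At 28: go left to 29.
      At 29: go left to 38.
        38 is a leaf — visit 38.
      Visit 29.
      At 29: no right child.
    Visit 28.
    At 28: go right to 35.
      35 is a leaf — visit 35.
  Visit 11.
  At 11: go right to 37.
    At 37: no left child.
    Visit 37.
    At 37: go right to 33.
      At 33: go left to 36.
        36 is a leaf — visit 36.
      Visit 33.
      At 33: go right to 18.
        18 is a leaf — visit 18.
Visit 17.
At 17: go right to 8.
  8 is a leaf — visit 8.
Full in-order sequence: 38, 29, 28, 35, 11, 37, 36, 33, 18, 17, 8.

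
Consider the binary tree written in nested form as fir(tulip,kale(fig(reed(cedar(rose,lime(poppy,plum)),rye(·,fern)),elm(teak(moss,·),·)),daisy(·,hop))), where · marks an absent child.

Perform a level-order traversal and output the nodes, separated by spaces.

Level-order visits nodes level by level from the root, left to right within each level.
Level 0: fir
Level 1: tulip, kale
Level 2: fig, daisy
Level 3: reed, elm, hop
Level 4: cedar, rye, teak
Level 5: rose, lime, fern, moss
Level 6: poppy, plum

fir tulip kale fig daisy reed elm hop cedar rye teak rose lime fern moss poppy plum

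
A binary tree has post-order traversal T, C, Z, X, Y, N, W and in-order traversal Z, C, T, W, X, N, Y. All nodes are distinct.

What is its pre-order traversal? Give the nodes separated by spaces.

The last element of post-order is the root; it splits in-order into left and right subtrees.
Root W: left subtree has 3 nodes {Z, C, T}, right has 3 {X, N, Y}.
  Root Z: left subtree has 0 nodes { }, right has 2 {C, T}.
    Root C: left subtree has 0 nodes { }, right has 1 {T}.
  Root N: left subtree has 1 node {X}, right has 1 {Y}.

W Z C T N X Y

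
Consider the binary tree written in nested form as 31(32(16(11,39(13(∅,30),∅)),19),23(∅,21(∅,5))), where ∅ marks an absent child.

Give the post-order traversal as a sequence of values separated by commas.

11, 30, 13, 39, 16, 19, 32, 5, 21, 23, 31

Post-order visits the left subtree, then the right subtree, then the node.
At 31: go left to 32.
  At 32: go left to 16.
    At 16: go left to 11.
      11 is a leaf — visit 11.
    At 16: go right to 39.
      At 39: go left to 13.
        At 13: no left child.
        At 13: go right to 30.
          30 is a leaf — visit 30.
        Visit 13.
      At 39: no right child.
      Visit 39.
    Visit 16.
  At 32: go right to 19.
    19 is a leaf — visit 19.
  Visit 32.
At 31: go right to 23.
  At 23: no left child.
  At 23: go right to 21.
    At 21: no left child.
    At 21: go right to 5.
      5 is a leaf — visit 5.
    Visit 21.
  Visit 23.
Visit 31.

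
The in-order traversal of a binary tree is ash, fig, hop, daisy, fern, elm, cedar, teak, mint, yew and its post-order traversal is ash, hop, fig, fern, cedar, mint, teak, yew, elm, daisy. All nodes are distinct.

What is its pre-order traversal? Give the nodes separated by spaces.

The last element of post-order is the root; it splits in-order into left and right subtrees.
Root daisy: left subtree has 3 nodes {ash, fig, hop}, right has 6 {fern, elm, cedar, teak, mint, yew}.
  Root fig: left subtree has 1 node {ash}, right has 1 {hop}.
  Root elm: left subtree has 1 node {fern}, right has 4 {cedar, teak, mint, yew}.
    Root yew: left subtree has 3 nodes {cedar, teak, mint}, right has 0 { }.
      Root teak: left subtree has 1 node {cedar}, right has 1 {mint}.

daisy fig ash hop elm fern yew teak cedar mint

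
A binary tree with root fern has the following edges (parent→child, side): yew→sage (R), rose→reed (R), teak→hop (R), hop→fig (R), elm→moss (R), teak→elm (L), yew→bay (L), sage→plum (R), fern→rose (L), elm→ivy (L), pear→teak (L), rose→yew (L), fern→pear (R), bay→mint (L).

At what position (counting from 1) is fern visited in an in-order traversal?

In-order visits the left subtree, then the node, then the right subtree.
At fern: go left to rose.
  At rose: go left to yew.
    At yew: go left to bay.
      At bay: go left to mint.
        mint is a leaf — visit mint.
      Visit bay.
      At bay: no right child.
    Visit yew.
    At yew: go right to sage.
      At sage: no left child.
      Visit sage.
      At sage: go right to plum.
        plum is a leaf — visit plum.
  Visit rose.
  At rose: go right to reed.
    reed is a leaf — visit reed.
Visit fern.
At fern: go right to pear.
  At pear: go left to teak.
    At teak: go left to elm.
      At elm: go left to ivy.
        ivy is a leaf — visit ivy.
      Visit elm.
      At elm: go right to moss.
        moss is a leaf — visit moss.
    Visit teak.
    At teak: go right to hop.
      At hop: no left child.
      Visit hop.
      At hop: go right to fig.
        fig is a leaf — visit fig.
  Visit pear.
  At pear: no right child.
Full in-order sequence: mint, bay, yew, sage, plum, rose, reed, fern, ivy, elm, moss, teak, hop, fig, pear.

8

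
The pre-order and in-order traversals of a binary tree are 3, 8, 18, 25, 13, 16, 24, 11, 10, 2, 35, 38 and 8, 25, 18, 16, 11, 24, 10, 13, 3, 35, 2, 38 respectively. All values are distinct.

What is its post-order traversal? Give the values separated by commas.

The first element of pre-order is the root; it splits in-order into left and right subtrees.
Root 3: left subtree has 8 nodes {8, 25, 18, 16, 11, 24, 10, 13}, right has 3 {35, 2, 38}.
  Root 8: left subtree has 0 nodes { }, right has 7 {25, 18, 16, 11, 24, 10, 13}.
    Root 18: left subtree has 1 node {25}, right has 5 {16, 11, 24, 10, 13}.
      Root 13: left subtree has 4 nodes {16, 11, 24, 10}, right has 0 { }.
        Root 16: left subtree has 0 nodes { }, right has 3 {11, 24, 10}.
          Root 24: left subtree has 1 node {11}, right has 1 {10}.
  Root 2: left subtree has 1 node {35}, right has 1 {38}.

25, 11, 10, 24, 16, 13, 18, 8, 35, 38, 2, 3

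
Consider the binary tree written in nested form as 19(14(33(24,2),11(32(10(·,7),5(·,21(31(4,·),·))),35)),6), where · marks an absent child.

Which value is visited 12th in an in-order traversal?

11

In-order visits the left subtree, then the node, then the right subtree.
At 19: go left to 14.
  At 14: go left to 33.
    At 33: go left to 24.
      24 is a leaf — visit 24.
    Visit 33.
    At 33: go right to 2.
      2 is a leaf — visit 2.
  Visit 14.
  At 14: go right to 11.
    At 11: go left to 32.
      At 32: go left to 10.
        At 10: no left child.
        Visit 10.
        At 10: go right to 7.
          7 is a leaf — visit 7.
      Visit 32.
      At 32: go right to 5.
        At 5: no left child.
        Visit 5.
        At 5: go right to 21.
          At 21: go left to 31.
            At 31: go left to 4.
              4 is a leaf — visit 4.
            Visit 31.
            At 31: no right child.
          Visit 21.
          At 21: no right child.
    Visit 11.
    At 11: go right to 35.
      35 is a leaf — visit 35.
Visit 19.
At 19: go right to 6.
  6 is a leaf — visit 6.
Full in-order sequence: 24, 33, 2, 14, 10, 7, 32, 5, 4, 31, 21, 11, 35, 19, 6.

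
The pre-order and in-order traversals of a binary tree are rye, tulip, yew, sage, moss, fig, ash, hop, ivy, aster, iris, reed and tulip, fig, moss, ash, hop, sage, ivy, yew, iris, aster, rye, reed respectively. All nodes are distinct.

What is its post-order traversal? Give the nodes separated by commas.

The first element of pre-order is the root; it splits in-order into left and right subtrees.
Root rye: left subtree has 10 nodes {tulip, fig, moss, ash, hop, sage, ivy, yew, iris, aster}, right has 1 {reed}.
  Root tulip: left subtree has 0 nodes { }, right has 9 {fig, moss, ash, hop, sage, ivy, yew, iris, aster}.
    Root yew: left subtree has 6 nodes {fig, moss, ash, hop, sage, ivy}, right has 2 {iris, aster}.
      Root sage: left subtree has 4 nodes {fig, moss, ash, hop}, right has 1 {ivy}.
        Root moss: left subtree has 1 node {fig}, right has 2 {ash, hop}.
          Root ash: left subtree has 0 nodes { }, right has 1 {hop}.
      Root aster: left subtree has 1 node {iris}, right has 0 { }.

fig, hop, ash, moss, ivy, sage, iris, aster, yew, tulip, reed, rye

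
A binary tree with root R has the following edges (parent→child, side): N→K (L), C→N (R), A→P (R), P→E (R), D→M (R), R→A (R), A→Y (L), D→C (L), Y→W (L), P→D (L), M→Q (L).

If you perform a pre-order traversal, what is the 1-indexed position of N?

8

Pre-order visits the node, then its left subtree, then its right subtree.
Visit R.
At R: no left child.
At R: go right to A.
  Visit A.
  At A: go left to Y.
    Visit Y.
    At Y: go left to W.
      W is a leaf — visit W.
    At Y: no right child.
  At A: go right to P.
    Visit P.
    At P: go left to D.
      Visit D.
      At D: go left to C.
        Visit C.
        At C: no left child.
        At C: go right to N.
          Visit N.
          At N: go left to K.
            K is a leaf — visit K.
          At N: no right child.
      At D: go right to M.
        Visit M.
        At M: go left to Q.
          Q is a leaf — visit Q.
        At M: no right child.
    At P: go right to E.
      E is a leaf — visit E.
Full pre-order sequence: R, A, Y, W, P, D, C, N, K, M, Q, E.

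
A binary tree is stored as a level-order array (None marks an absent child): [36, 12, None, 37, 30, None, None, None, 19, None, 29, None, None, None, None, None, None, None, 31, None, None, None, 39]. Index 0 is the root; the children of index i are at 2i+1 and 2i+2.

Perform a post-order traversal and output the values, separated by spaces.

31 19 37 39 29 30 12 36

Post-order visits the left subtree, then the right subtree, then the node.
At 36: go left to 12.
  At 12: go left to 37.
    At 37: no left child.
    At 37: go right to 19.
      At 19: no left child.
      At 19: go right to 31.
        31 is a leaf — visit 31.
      Visit 19.
    Visit 37.
  At 12: go right to 30.
    At 30: no left child.
    At 30: go right to 29.
      At 29: no left child.
      At 29: go right to 39.
        39 is a leaf — visit 39.
      Visit 29.
    Visit 30.
  Visit 12.
At 36: no right child.
Visit 36.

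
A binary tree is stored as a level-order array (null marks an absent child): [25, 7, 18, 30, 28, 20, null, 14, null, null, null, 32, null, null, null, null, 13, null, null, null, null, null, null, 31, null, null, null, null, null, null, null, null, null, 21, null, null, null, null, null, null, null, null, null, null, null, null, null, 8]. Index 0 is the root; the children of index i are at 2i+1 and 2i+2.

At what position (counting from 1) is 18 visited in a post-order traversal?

Post-order visits the left subtree, then the right subtree, then the node.
At 25: go left to 7.
  At 7: go left to 30.
    At 30: go left to 14.
      At 14: no left child.
      At 14: go right to 13.
        At 13: go left to 21.
          21 is a leaf — visit 21.
        At 13: no right child.
        Visit 13.
      Visit 14.
    At 30: no right child.
    Visit 30.
  At 7: go right to 28.
    28 is a leaf — visit 28.
  Visit 7.
At 25: go right to 18.
  At 18: go left to 20.
    At 20: go left to 32.
      At 32: go left to 31.
        At 31: go left to 8.
          8 is a leaf — visit 8.
        At 31: no right child.
        Visit 31.
      At 32: no right child.
      Visit 32.
    At 20: no right child.
    Visit 20.
  At 18: no right child.
  Visit 18.
Visit 25.
Full post-order sequence: 21, 13, 14, 30, 28, 7, 8, 31, 32, 20, 18, 25.

11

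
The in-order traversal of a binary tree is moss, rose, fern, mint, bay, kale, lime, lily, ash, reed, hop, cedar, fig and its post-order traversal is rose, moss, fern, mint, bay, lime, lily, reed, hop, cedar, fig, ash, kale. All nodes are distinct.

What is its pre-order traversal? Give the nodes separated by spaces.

The last element of post-order is the root; it splits in-order into left and right subtrees.
Root kale: left subtree has 5 nodes {moss, rose, fern, mint, bay}, right has 7 {lime, lily, ash, reed, hop, cedar, fig}.
  Root bay: left subtree has 4 nodes {moss, rose, fern, mint}, right has 0 { }.
    Root mint: left subtree has 3 nodes {moss, rose, fern}, right has 0 { }.
      Root fern: left subtree has 2 nodes {moss, rose}, right has 0 { }.
        Root moss: left subtree has 0 nodes { }, right has 1 {rose}.
  Root ash: left subtree has 2 nodes {lime, lily}, right has 4 {reed, hop, cedar, fig}.
    Root lily: left subtree has 1 node {lime}, right has 0 { }.
    Root fig: left subtree has 3 nodes {reed, hop, cedar}, right has 0 { }.
      Root cedar: left subtree has 2 nodes {reed, hop}, right has 0 { }.
        Root hop: left subtree has 1 node {reed}, right has 0 { }.

kale bay mint fern moss rose ash lily lime fig cedar hop reed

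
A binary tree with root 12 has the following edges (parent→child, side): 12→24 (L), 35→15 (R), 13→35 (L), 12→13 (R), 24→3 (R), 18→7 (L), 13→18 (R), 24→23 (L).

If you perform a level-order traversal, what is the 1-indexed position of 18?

7

Level-order visits nodes level by level from the root, left to right within each level.
Level 0: 12
Level 1: 24, 13
Level 2: 23, 3, 35, 18
Level 3: 15, 7
Full level-order sequence: 12, 24, 13, 23, 3, 35, 18, 15, 7.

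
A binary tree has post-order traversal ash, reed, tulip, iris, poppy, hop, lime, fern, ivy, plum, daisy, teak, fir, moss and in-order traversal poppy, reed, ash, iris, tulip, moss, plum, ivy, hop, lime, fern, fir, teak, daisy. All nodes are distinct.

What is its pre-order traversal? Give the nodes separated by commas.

The last element of post-order is the root; it splits in-order into left and right subtrees.
Root moss: left subtree has 5 nodes {poppy, reed, ash, iris, tulip}, right has 8 {plum, ivy, hop, lime, fern, fir, teak, daisy}.
  Root poppy: left subtree has 0 nodes { }, right has 4 {reed, ash, iris, tulip}.
    Root iris: left subtree has 2 nodes {reed, ash}, right has 1 {tulip}.
      Root reed: left subtree has 0 nodes { }, right has 1 {ash}.
  Root fir: left subtree has 5 nodes {plum, ivy, hop, lime, fern}, right has 2 {teak, daisy}.
    Root plum: left subtree has 0 nodes { }, right has 4 {ivy, hop, lime, fern}.
      Root ivy: left subtree has 0 nodes { }, right has 3 {hop, lime, fern}.
        Root fern: left subtree has 2 nodes {hop, lime}, right has 0 { }.
          Root lime: left subtree has 1 node {hop}, right has 0 { }.
    Root teak: left subtree has 0 nodes { }, right has 1 {daisy}.

moss, poppy, iris, reed, ash, tulip, fir, plum, ivy, fern, lime, hop, teak, daisy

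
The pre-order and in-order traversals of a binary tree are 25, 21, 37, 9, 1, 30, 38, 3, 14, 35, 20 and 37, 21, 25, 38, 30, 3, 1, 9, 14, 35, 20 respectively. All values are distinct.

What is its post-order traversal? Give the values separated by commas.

37, 21, 38, 3, 30, 1, 20, 35, 14, 9, 25

The first element of pre-order is the root; it splits in-order into left and right subtrees.
Root 25: left subtree has 2 nodes {37, 21}, right has 8 {38, 30, 3, 1, 9, 14, 35, 20}.
  Root 21: left subtree has 1 node {37}, right has 0 { }.
  Root 9: left subtree has 4 nodes {38, 30, 3, 1}, right has 3 {14, 35, 20}.
    Root 1: left subtree has 3 nodes {38, 30, 3}, right has 0 { }.
      Root 30: left subtree has 1 node {38}, right has 1 {3}.
    Root 14: left subtree has 0 nodes { }, right has 2 {35, 20}.
      Root 35: left subtree has 0 nodes { }, right has 1 {20}.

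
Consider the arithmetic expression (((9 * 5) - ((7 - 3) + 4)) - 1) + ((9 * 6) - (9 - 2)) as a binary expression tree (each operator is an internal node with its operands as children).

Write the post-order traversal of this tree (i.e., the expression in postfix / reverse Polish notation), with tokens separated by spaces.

9 5 * 7 3 - 4 + - 1 - 9 6 * 9 2 - - +

Post-order on an expression tree gives postfix notation: for each operator, emit left operand, right operand, then the operator.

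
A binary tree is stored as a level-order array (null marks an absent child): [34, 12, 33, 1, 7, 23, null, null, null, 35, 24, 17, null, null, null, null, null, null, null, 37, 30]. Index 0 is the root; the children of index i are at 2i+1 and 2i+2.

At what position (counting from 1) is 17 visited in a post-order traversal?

8

Post-order visits the left subtree, then the right subtree, then the node.
At 34: go left to 12.
  At 12: go left to 1.
    1 is a leaf — visit 1.
  At 12: go right to 7.
    At 7: go left to 35.
      At 35: go left to 37.
        37 is a leaf — visit 37.
      At 35: go right to 30.
        30 is a leaf — visit 30.
      Visit 35.
    At 7: go right to 24.
      24 is a leaf — visit 24.
    Visit 7.
  Visit 12.
At 34: go right to 33.
  At 33: go left to 23.
    At 23: go left to 17.
      17 is a leaf — visit 17.
    At 23: no right child.
    Visit 23.
  At 33: no right child.
  Visit 33.
Visit 34.
Full post-order sequence: 1, 37, 30, 35, 24, 7, 12, 17, 23, 33, 34.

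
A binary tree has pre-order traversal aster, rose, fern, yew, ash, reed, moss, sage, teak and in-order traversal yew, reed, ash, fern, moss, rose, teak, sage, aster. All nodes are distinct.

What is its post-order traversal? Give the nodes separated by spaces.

The first element of pre-order is the root; it splits in-order into left and right subtrees.
Root aster: left subtree has 8 nodes {yew, reed, ash, fern, moss, rose, teak, sage}, right has 0 { }.
  Root rose: left subtree has 5 nodes {yew, reed, ash, fern, moss}, right has 2 {teak, sage}.
    Root fern: left subtree has 3 nodes {yew, reed, ash}, right has 1 {moss}.
      Root yew: left subtree has 0 nodes { }, right has 2 {reed, ash}.
        Root ash: left subtree has 1 node {reed}, right has 0 { }.
    Root sage: left subtree has 1 node {teak}, right has 0 { }.

reed ash yew moss fern teak sage rose aster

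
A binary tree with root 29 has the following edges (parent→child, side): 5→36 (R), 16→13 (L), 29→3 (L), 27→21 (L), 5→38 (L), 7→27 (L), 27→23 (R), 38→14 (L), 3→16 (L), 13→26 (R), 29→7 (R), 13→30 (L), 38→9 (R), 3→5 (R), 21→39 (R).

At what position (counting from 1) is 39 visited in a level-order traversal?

16

Level-order visits nodes level by level from the root, left to right within each level.
Level 0: 29
Level 1: 3, 7
Level 2: 16, 5, 27
Level 3: 13, 38, 36, 21, 23
Level 4: 30, 26, 14, 9, 39
Full level-order sequence: 29, 3, 7, 16, 5, 27, 13, 38, 36, 21, 23, 30, 26, 14, 9, 39.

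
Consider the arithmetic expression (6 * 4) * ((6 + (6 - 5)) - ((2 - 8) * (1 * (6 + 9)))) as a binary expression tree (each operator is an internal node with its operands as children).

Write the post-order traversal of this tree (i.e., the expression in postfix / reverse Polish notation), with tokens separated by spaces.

Post-order on an expression tree gives postfix notation: for each operator, emit left operand, right operand, then the operator.

6 4 * 6 6 5 - + 2 8 - 1 6 9 + * * - *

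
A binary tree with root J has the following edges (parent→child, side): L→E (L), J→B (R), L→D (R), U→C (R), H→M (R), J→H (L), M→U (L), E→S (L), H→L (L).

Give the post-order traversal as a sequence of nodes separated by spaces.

Post-order visits the left subtree, then the right subtree, then the node.
At J: go left to H.
  At H: go left to L.
    At L: go left to E.
      At E: go left to S.
        S is a leaf — visit S.
      At E: no right child.
      Visit E.
    At L: go right to D.
      D is a leaf — visit D.
    Visit L.
  At H: go right to M.
    At M: go left to U.
      At U: no left child.
      At U: go right to C.
        C is a leaf — visit C.
      Visit U.
    At M: no right child.
    Visit M.
  Visit H.
At J: go right to B.
  B is a leaf — visit B.
Visit J.

S E D L C U M H B J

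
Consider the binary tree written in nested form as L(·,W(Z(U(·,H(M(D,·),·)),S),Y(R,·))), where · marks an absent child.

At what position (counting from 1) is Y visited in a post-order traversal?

Post-order visits the left subtree, then the right subtree, then the node.
At L: no left child.
At L: go right to W.
  At W: go left to Z.
    At Z: go left to U.
      At U: no left child.
      At U: go right to H.
        At H: go left to M.
          At M: go left to D.
            D is a leaf — visit D.
          At M: no right child.
          Visit M.
        At H: no right child.
        Visit H.
      Visit U.
    At Z: go right to S.
      S is a leaf — visit S.
    Visit Z.
  At W: go right to Y.
    At Y: go left to R.
      R is a leaf — visit R.
    At Y: no right child.
    Visit Y.
  Visit W.
Visit L.
Full post-order sequence: D, M, H, U, S, Z, R, Y, W, L.

8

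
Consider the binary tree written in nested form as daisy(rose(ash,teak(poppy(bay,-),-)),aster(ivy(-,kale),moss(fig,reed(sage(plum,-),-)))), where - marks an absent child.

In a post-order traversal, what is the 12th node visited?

Post-order visits the left subtree, then the right subtree, then the node.
At daisy: go left to rose.
  At rose: go left to ash.
    ash is a leaf — visit ash.
  At rose: go right to teak.
    At teak: go left to poppy.
      At poppy: go left to bay.
        bay is a leaf — visit bay.
      At poppy: no right child.
      Visit poppy.
    At teak: no right child.
    Visit teak.
  Visit rose.
At daisy: go right to aster.
  At aster: go left to ivy.
    At ivy: no left child.
    At ivy: go right to kale.
      kale is a leaf — visit kale.
    Visit ivy.
  At aster: go right to moss.
    At moss: go left to fig.
      fig is a leaf — visit fig.
    At moss: go right to reed.
      At reed: go left to sage.
        At sage: go left to plum.
          plum is a leaf — visit plum.
        At sage: no right child.
        Visit sage.
      At reed: no right child.
      Visit reed.
    Visit moss.
  Visit aster.
Visit daisy.
Full post-order sequence: ash, bay, poppy, teak, rose, kale, ivy, fig, plum, sage, reed, moss, aster, daisy.

moss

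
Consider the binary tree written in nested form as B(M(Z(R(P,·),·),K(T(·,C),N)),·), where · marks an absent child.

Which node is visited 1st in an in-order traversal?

P

In-order visits the left subtree, then the node, then the right subtree.
At B: go left to M.
  At M: go left to Z.
    At Z: go left to R.
      At R: go left to P.
        P is a leaf — visit P.
      Visit R.
      At R: no right child.
    Visit Z.
    At Z: no right child.
  Visit M.
  At M: go right to K.
    At K: go left to T.
      At T: no left child.
      Visit T.
      At T: go right to C.
        C is a leaf — visit C.
    Visit K.
    At K: go right to N.
      N is a leaf — visit N.
Visit B.
At B: no right child.
Full in-order sequence: P, R, Z, M, T, C, K, N, B.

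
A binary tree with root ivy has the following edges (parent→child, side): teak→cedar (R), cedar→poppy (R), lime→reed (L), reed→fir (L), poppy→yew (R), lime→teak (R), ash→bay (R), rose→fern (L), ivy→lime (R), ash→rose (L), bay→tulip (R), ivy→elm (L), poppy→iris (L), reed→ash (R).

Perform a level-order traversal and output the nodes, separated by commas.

ivy, elm, lime, reed, teak, fir, ash, cedar, rose, bay, poppy, fern, tulip, iris, yew

Level-order visits nodes level by level from the root, left to right within each level.
Level 0: ivy
Level 1: elm, lime
Level 2: reed, teak
Level 3: fir, ash, cedar
Level 4: rose, bay, poppy
Level 5: fern, tulip, iris, yew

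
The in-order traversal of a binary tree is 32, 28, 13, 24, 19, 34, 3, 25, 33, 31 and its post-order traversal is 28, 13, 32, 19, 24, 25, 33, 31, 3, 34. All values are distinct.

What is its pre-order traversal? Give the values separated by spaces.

34 24 32 13 28 19 3 31 33 25

The last element of post-order is the root; it splits in-order into left and right subtrees.
Root 34: left subtree has 5 nodes {32, 28, 13, 24, 19}, right has 4 {3, 25, 33, 31}.
  Root 24: left subtree has 3 nodes {32, 28, 13}, right has 1 {19}.
    Root 32: left subtree has 0 nodes { }, right has 2 {28, 13}.
      Root 13: left subtree has 1 node {28}, right has 0 { }.
  Root 3: left subtree has 0 nodes { }, right has 3 {25, 33, 31}.
    Root 31: left subtree has 2 nodes {25, 33}, right has 0 { }.
      Root 33: left subtree has 1 node {25}, right has 0 { }.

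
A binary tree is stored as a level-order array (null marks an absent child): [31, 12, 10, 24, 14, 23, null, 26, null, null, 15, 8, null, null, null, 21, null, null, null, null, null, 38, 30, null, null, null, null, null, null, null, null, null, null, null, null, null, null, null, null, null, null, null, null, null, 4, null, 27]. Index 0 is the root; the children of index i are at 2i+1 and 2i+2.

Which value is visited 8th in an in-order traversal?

In-order visits the left subtree, then the node, then the right subtree.
At 31: go left to 12.
  At 12: go left to 24.
    At 24: go left to 26.
      At 26: go left to 21.
        21 is a leaf — visit 21.
      Visit 26.
      At 26: no right child.
    Visit 24.
    At 24: no right child.
  Visit 12.
  At 12: go right to 14.
    At 14: no left child.
    Visit 14.
    At 14: go right to 15.
      At 15: go left to 38.
        At 38: no left child.
        Visit 38.
        At 38: go right to 4.
          4 is a leaf — visit 4.
      Visit 15.
      At 15: go right to 30.
        At 30: no left child.
        Visit 30.
        At 30: go right to 27.
          27 is a leaf — visit 27.
Visit 31.
At 31: go right to 10.
  At 10: go left to 23.
    At 23: go left to 8.
      8 is a leaf — visit 8.
    Visit 23.
    At 23: no right child.
  Visit 10.
  At 10: no right child.
Full in-order sequence: 21, 26, 24, 12, 14, 38, 4, 15, 30, 27, 31, 8, 23, 10.

15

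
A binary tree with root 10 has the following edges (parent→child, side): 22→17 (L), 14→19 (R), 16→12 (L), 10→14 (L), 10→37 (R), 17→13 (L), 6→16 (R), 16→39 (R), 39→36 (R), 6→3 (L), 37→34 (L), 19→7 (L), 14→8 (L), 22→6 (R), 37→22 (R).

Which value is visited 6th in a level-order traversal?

34

Level-order visits nodes level by level from the root, left to right within each level.
Level 0: 10
Level 1: 14, 37
Level 2: 8, 19, 34, 22
Level 3: 7, 17, 6
Level 4: 13, 3, 16
Level 5: 12, 39
Level 6: 36
Full level-order sequence: 10, 14, 37, 8, 19, 34, 22, 7, 17, 6, 13, 3, 16, 12, 39, 36.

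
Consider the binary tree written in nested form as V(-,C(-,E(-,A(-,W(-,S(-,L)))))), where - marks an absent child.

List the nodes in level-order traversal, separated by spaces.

Level-order visits nodes level by level from the root, left to right within each level.
Level 0: V
Level 1: C
Level 2: E
Level 3: A
Level 4: W
Level 5: S
Level 6: L

V C E A W S L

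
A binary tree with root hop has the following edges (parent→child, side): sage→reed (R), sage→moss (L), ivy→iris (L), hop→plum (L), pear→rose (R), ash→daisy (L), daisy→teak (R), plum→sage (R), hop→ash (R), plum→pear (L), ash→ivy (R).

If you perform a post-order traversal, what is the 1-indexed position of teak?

Post-order visits the left subtree, then the right subtree, then the node.
At hop: go left to plum.
  At plum: go left to pear.
    At pear: no left child.
    At pear: go right to rose.
      rose is a leaf — visit rose.
    Visit pear.
  At plum: go right to sage.
    At sage: go left to moss.
      moss is a leaf — visit moss.
    At sage: go right to reed.
      reed is a leaf — visit reed.
    Visit sage.
  Visit plum.
At hop: go right to ash.
  At ash: go left to daisy.
    At daisy: no left child.
    At daisy: go right to teak.
      teak is a leaf — visit teak.
    Visit daisy.
  At ash: go right to ivy.
    At ivy: go left to iris.
      iris is a leaf — visit iris.
    At ivy: no right child.
    Visit ivy.
  Visit ash.
Visit hop.
Full post-order sequence: rose, pear, moss, reed, sage, plum, teak, daisy, iris, ivy, ash, hop.

7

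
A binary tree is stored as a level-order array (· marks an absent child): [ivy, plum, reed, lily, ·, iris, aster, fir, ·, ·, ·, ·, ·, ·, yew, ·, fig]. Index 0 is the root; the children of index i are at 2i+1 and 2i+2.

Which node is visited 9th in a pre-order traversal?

yew

Pre-order visits the node, then its left subtree, then its right subtree.
Visit ivy.
At ivy: go left to plum.
  Visit plum.
  At plum: go left to lily.
    Visit lily.
    At lily: go left to fir.
      Visit fir.
      At fir: no left child.
      At fir: go right to fig.
        fig is a leaf — visit fig.
    At lily: no right child.
  At plum: no right child.
At ivy: go right to reed.
  Visit reed.
  At reed: go left to iris.
    iris is a leaf — visit iris.
  At reed: go right to aster.
    Visit aster.
    At aster: no left child.
    At aster: go right to yew.
      yew is a leaf — visit yew.
Full pre-order sequence: ivy, plum, lily, fir, fig, reed, iris, aster, yew.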